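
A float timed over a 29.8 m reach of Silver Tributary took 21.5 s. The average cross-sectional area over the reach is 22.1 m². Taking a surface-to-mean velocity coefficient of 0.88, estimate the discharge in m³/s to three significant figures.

v_surface = L / t̄ = 29.8 / 21.5 = 1.386 m/s
v_mean = 0.88 × 1.386 = 1.220 m/s
Q = A × v_mean = 22.1 × 1.220 = 26.96 m³/s

27.0 m³/s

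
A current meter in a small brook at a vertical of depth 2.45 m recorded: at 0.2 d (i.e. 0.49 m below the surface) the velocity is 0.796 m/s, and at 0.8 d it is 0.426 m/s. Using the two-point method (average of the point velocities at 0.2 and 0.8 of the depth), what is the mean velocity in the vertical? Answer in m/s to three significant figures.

0.611 m/s

v̄ = (0.796 + 0.426) / 2 = 0.6110 m/s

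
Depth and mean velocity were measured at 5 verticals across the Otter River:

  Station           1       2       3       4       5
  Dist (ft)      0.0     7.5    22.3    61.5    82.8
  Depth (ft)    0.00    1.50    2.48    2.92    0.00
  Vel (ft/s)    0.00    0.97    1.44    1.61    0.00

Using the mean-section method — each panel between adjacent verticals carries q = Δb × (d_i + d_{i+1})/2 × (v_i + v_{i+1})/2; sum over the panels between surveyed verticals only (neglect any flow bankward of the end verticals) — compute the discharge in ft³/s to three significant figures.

225 ft³/s

Panel 1-2: Δb = 7.5 ft, d̄ = (0.00+1.50)/2 = 0.75, v̄ = (0.00+0.97)/2 = 0.485 → q = 7.5×0.75×0.485 = 2.728 ft³/s
Panel 2-3: Δb = 14.8 ft, d̄ = (1.50+2.48)/2 = 1.99, v̄ = (0.97+1.44)/2 = 1.205 → q = 14.8×1.99×1.205 = 35.49 ft³/s
Panel 3-4: Δb = 39.2 ft, d̄ = (2.48+2.92)/2 = 2.7, v̄ = (1.44+1.61)/2 = 1.525 → q = 39.2×2.7×1.525 = 161.4 ft³/s
Panel 4-5: Δb = 21.3 ft, d̄ = (2.92+0.00)/2 = 1.46, v̄ = (1.61+0.00)/2 = 0.805 → q = 21.3×1.46×0.805 = 25.03 ft³/s
Q = Σ q = 224.7 ft³/s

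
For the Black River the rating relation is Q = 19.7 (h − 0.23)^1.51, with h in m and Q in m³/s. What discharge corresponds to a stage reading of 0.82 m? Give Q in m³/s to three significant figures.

Q = 19.7 × (0.82 − 0.23)^1.51 = 19.7 × 0.59^1.51 = 8.881 m³/s

8.88 m³/s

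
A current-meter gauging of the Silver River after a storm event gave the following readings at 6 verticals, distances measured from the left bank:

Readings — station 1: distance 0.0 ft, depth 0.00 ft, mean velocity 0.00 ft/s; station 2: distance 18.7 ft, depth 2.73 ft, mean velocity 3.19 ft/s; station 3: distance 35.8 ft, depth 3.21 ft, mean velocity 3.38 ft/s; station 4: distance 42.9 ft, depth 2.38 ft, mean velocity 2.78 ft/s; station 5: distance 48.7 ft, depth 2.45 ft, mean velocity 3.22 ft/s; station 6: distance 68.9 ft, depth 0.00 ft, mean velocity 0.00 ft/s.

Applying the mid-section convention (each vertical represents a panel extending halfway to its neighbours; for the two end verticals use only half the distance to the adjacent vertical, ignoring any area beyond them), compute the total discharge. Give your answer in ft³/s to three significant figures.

432 ft³/s

w_2 = (35.8 − 0.0)/2 = 17.9 ft; q_2 = 3.19 × 2.73 × 17.9 = 155.9 ft³/s
w_3 = (42.9 − 18.7)/2 = 12.1 ft; q_3 = 3.38 × 3.21 × 12.1 = 131.3 ft³/s
w_4 = (48.7 − 35.8)/2 = 6.45 ft; q_4 = 2.78 × 2.38 × 6.45 = 42.68 ft³/s
w_5 = (68.9 − 42.9)/2 = 13 ft; q_5 = 3.22 × 2.45 × 13 = 102.6 ft³/s
Stations 1, 6 contribute zero (depth or velocity is 0).
Q = Σ qᵢ = 432.4 ft³/s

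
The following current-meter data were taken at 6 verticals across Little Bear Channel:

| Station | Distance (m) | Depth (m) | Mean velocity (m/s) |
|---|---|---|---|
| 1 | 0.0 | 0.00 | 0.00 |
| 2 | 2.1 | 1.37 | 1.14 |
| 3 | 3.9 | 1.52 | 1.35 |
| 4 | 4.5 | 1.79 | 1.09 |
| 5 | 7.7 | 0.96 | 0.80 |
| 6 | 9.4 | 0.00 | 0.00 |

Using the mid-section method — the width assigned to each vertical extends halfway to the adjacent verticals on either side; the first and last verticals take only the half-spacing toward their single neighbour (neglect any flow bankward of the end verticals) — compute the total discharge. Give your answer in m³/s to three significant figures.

11.1 m³/s

w_2 = (3.9 − 0.0)/2 = 1.95 m; q_2 = 1.14 × 1.37 × 1.95 = 3.046 m³/s
w_3 = (4.5 − 2.1)/2 = 1.2 m; q_3 = 1.35 × 1.52 × 1.2 = 2.462 m³/s
w_4 = (7.7 − 3.9)/2 = 1.9 m; q_4 = 1.09 × 1.79 × 1.9 = 3.707 m³/s
w_5 = (9.4 − 4.5)/2 = 2.45 m; q_5 = 0.80 × 0.96 × 2.45 = 1.882 m³/s
Stations 1, 6 contribute zero (depth or velocity is 0).
Q = Σ qᵢ = 11.10 m³/s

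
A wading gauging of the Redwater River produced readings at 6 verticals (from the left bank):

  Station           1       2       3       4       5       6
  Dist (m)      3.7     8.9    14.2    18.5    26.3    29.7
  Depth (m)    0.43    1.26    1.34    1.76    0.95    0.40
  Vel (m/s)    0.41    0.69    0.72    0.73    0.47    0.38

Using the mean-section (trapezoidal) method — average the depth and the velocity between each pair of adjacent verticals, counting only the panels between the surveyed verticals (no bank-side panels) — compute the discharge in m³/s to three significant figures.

19.4 m³/s

Panel 1-2: Δb = 5.2 m, d̄ = (0.43+1.26)/2 = 0.845, v̄ = (0.41+0.69)/2 = 0.55 → q = 5.2×0.845×0.55 = 2.417 m³/s
Panel 2-3: Δb = 5.3 m, d̄ = (1.26+1.34)/2 = 1.3, v̄ = (0.69+0.72)/2 = 0.705 → q = 5.3×1.3×0.705 = 4.857 m³/s
Panel 3-4: Δb = 4.3 m, d̄ = (1.34+1.76)/2 = 1.55, v̄ = (0.72+0.73)/2 = 0.725 → q = 4.3×1.55×0.725 = 4.832 m³/s
Panel 4-5: Δb = 7.8 m, d̄ = (1.76+0.95)/2 = 1.355, v̄ = (0.73+0.47)/2 = 0.6 → q = 7.8×1.355×0.6 = 6.341 m³/s
Panel 5-6: Δb = 3.4 m, d̄ = (0.95+0.40)/2 = 0.675, v̄ = (0.47+0.38)/2 = 0.425 → q = 3.4×0.675×0.425 = 0.9754 m³/s
Q = Σ q = 19.42 m³/s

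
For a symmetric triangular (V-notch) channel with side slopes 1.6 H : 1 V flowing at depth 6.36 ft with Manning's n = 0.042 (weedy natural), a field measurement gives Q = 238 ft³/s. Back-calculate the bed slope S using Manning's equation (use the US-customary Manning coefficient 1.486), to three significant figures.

A = z·y² = 1.6×6.36² = 64.72 ft²
P = 2y√(1+z²) = 2×6.36×√(1+1.6²) = 24.00 ft
R = A/P = 64.72/24.00 = 2.697 ft
S = (Q·n / (1.486·A·R^(2/3)))² = (238×0.042 / (1.486×64.72×1.937))² = 0.002878

0.00288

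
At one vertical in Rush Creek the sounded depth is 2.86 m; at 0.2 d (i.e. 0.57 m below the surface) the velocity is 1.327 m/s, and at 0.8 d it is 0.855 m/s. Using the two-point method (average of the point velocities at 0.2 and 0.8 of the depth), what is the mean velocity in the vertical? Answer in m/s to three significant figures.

1.09 m/s

v̄ = (1.327 + 0.855) / 2 = 1.091 m/s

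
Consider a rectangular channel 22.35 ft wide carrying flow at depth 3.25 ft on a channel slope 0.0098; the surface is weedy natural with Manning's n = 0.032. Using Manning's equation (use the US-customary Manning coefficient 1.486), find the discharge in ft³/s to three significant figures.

A = b·y = 22.35 × 3.25 = 72.64 ft²
P = b + 2y = 22.35 + 2×3.25 = 28.85 ft
R = A/P = 72.64/28.85 = 2.518 ft
Q = (1.486/n)·A·R^(2/3)·S^(1/2) = (1.486/0.032) × 72.64 × 2.518^(2/3) × 0.0098^(1/2) = 618.0 ft³/s

618 ft³/s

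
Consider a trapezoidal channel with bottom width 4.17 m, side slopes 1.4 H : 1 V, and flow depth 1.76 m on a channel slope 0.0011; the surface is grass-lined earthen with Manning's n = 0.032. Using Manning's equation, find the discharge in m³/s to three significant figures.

A = (b + z·y)·y = (4.17 + 1.4×1.76)×1.76 = 11.68 m²
P = b + 2y√(1+z²) = 4.17 + 2×1.76×√(1+1.4²) = 10.23 m
R = A/P = 11.68/10.23 = 1.142 m
Q = (1/n)·A·R^(2/3)·S^(1/2) = (1/0.032) × 11.68 × 1.142^(2/3) × 0.0011^(1/2) = 13.22 m³/s

13.2 m³/s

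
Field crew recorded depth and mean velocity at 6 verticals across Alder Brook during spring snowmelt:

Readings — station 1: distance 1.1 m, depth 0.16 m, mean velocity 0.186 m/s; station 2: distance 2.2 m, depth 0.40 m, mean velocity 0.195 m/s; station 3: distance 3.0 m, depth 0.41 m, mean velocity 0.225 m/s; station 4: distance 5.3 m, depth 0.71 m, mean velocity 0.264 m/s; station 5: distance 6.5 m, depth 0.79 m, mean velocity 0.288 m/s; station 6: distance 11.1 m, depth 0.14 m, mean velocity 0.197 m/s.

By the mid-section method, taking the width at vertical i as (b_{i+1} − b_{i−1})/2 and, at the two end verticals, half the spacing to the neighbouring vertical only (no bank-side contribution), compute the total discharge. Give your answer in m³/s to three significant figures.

w_1 = (2.2 − 1.1)/2 = 0.55 m; q_1 = 0.186 × 0.16 × 0.55 = 0.01637 m³/s
w_2 = (3.0 − 1.1)/2 = 0.95 m; q_2 = 0.195 × 0.40 × 0.95 = 0.07410 m³/s
w_3 = (5.3 − 2.2)/2 = 1.55 m; q_3 = 0.225 × 0.41 × 1.55 = 0.1430 m³/s
w_4 = (6.5 − 3.0)/2 = 1.75 m; q_4 = 0.264 × 0.71 × 1.75 = 0.3280 m³/s
w_5 = (11.1 − 5.3)/2 = 2.9 m; q_5 = 0.288 × 0.79 × 2.9 = 0.6598 m³/s
w_6 = (11.1 − 6.5)/2 = 2.3 m; q_6 = 0.197 × 0.14 × 2.3 = 0.06343 m³/s
Q = Σ qᵢ = 1.285 m³/s

1.28 m³/s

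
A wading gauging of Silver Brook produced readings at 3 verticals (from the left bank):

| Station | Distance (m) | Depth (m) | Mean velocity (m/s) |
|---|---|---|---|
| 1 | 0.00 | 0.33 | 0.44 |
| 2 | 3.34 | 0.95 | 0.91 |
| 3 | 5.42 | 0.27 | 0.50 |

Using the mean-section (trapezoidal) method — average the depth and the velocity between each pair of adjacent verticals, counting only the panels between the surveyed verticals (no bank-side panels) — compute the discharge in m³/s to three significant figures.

Panel 1-2: Δb = 3.34 m, d̄ = (0.33+0.95)/2 = 0.64, v̄ = (0.44+0.91)/2 = 0.675 → q = 3.34×0.64×0.675 = 1.443 m³/s
Panel 2-3: Δb = 2.08 m, d̄ = (0.95+0.27)/2 = 0.61, v̄ = (0.91+0.50)/2 = 0.705 → q = 2.08×0.61×0.705 = 0.8945 m³/s
Q = Σ q = 2.337 m³/s

2.34 m³/s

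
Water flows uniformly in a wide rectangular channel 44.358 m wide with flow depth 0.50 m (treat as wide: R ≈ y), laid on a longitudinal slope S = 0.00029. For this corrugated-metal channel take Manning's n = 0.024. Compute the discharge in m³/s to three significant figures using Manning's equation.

9.91 m³/s

A = b·y = 44.358 × 0.50 = 22.18 m²
Wide channel: R ≈ y = 0.50 m
Q = (1/n)·A·R^(2/3)·S^(1/2) = (1/0.024) × 22.18 × 0.5000^(2/3) × 0.00029^(1/2) = 9.914 m³/s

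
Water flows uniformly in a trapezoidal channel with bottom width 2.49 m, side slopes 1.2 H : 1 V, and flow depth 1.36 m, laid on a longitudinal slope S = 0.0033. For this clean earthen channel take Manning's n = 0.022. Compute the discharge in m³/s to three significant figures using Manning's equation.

12.9 m³/s

A = (b + z·y)·y = (2.49 + 1.2×1.36)×1.36 = 5.606 m²
P = b + 2y√(1+z²) = 2.49 + 2×1.36×√(1+1.2²) = 6.739 m
R = A/P = 5.606/6.739 = 0.8319 m
Q = (1/n)·A·R^(2/3)·S^(1/2) = (1/0.022) × 5.606 × 0.8319^(2/3) × 0.0033^(1/2) = 12.95 m³/s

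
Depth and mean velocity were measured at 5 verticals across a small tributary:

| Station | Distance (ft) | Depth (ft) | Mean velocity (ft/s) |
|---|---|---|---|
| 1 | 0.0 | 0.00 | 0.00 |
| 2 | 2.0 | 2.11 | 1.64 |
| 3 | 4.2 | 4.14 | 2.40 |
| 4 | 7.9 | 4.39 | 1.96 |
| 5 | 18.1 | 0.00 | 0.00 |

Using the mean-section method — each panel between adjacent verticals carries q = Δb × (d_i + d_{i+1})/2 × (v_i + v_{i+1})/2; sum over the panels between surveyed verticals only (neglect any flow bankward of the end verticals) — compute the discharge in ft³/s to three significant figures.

72.0 ft³/s

Panel 1-2: Δb = 2 ft, d̄ = (0.00+2.11)/2 = 1.055, v̄ = (0.00+1.64)/2 = 0.82 → q = 2×1.055×0.82 = 1.730 ft³/s
Panel 2-3: Δb = 2.2 ft, d̄ = (2.11+4.14)/2 = 3.125, v̄ = (1.64+2.40)/2 = 2.02 → q = 2.2×3.125×2.02 = 13.89 ft³/s
Panel 3-4: Δb = 3.7 ft, d̄ = (4.14+4.39)/2 = 4.265, v̄ = (2.40+1.96)/2 = 2.18 → q = 3.7×4.265×2.18 = 34.40 ft³/s
Panel 4-5: Δb = 10.2 ft, d̄ = (4.39+0.00)/2 = 2.195, v̄ = (1.96+0.00)/2 = 0.98 → q = 10.2×2.195×0.98 = 21.94 ft³/s
Q = Σ q = 71.96 ft³/s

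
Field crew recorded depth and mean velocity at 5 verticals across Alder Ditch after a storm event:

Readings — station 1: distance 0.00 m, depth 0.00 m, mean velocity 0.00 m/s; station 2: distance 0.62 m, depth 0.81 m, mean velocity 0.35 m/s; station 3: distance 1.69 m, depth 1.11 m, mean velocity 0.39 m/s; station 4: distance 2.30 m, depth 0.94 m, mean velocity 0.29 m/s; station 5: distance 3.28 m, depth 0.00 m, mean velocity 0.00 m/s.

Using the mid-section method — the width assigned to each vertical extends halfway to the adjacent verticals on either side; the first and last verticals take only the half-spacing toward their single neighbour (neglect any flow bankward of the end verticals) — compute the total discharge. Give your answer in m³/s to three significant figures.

0.820 m³/s

w_2 = (1.69 − 0.00)/2 = 0.845 m; q_2 = 0.35 × 0.81 × 0.845 = 0.2396 m³/s
w_3 = (2.30 − 0.62)/2 = 0.84 m; q_3 = 0.39 × 1.11 × 0.84 = 0.3636 m³/s
w_4 = (3.28 − 1.69)/2 = 0.795 m; q_4 = 0.29 × 0.94 × 0.795 = 0.2167 m³/s
Stations 1, 5 contribute zero (depth or velocity is 0).
Q = Σ qᵢ = 0.8199 m³/s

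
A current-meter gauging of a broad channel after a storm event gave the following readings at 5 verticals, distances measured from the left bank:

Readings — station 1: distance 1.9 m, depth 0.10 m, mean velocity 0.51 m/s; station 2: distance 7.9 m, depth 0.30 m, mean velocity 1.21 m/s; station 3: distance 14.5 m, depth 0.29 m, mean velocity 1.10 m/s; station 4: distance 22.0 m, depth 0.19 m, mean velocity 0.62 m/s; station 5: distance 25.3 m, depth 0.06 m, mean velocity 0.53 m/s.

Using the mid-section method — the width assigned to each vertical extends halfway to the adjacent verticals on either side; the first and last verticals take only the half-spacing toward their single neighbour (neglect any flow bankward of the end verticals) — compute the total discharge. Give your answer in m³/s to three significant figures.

5.38 m³/s

w_1 = (7.9 − 1.9)/2 = 3 m; q_1 = 0.51 × 0.10 × 3 = 0.1530 m³/s
w_2 = (14.5 − 1.9)/2 = 6.3 m; q_2 = 1.21 × 0.30 × 6.3 = 2.287 m³/s
w_3 = (22.0 − 7.9)/2 = 7.05 m; q_3 = 1.10 × 0.29 × 7.05 = 2.249 m³/s
w_4 = (25.3 − 14.5)/2 = 5.4 m; q_4 = 0.62 × 0.19 × 5.4 = 0.6361 m³/s
w_5 = (25.3 − 22.0)/2 = 1.65 m; q_5 = 0.53 × 0.06 × 1.65 = 0.05247 m³/s
Q = Σ qᵢ = 5.377 m³/s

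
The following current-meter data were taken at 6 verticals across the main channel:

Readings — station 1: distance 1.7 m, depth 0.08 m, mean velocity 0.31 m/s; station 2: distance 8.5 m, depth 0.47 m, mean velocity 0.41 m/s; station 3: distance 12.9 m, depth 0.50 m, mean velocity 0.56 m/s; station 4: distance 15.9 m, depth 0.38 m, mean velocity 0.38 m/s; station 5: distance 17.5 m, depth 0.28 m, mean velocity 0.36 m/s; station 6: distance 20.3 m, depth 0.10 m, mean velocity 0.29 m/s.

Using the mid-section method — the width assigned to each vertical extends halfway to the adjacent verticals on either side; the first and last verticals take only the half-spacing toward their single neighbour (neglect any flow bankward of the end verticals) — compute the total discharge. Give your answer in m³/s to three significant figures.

w_1 = (8.5 − 1.7)/2 = 3.4 m; q_1 = 0.31 × 0.08 × 3.4 = 0.08432 m³/s
w_2 = (12.9 − 1.7)/2 = 5.6 m; q_2 = 0.41 × 0.47 × 5.6 = 1.079 m³/s
w_3 = (15.9 − 8.5)/2 = 3.7 m; q_3 = 0.56 × 0.50 × 3.7 = 1.036 m³/s
w_4 = (17.5 − 12.9)/2 = 2.3 m; q_4 = 0.38 × 0.38 × 2.3 = 0.3321 m³/s
w_5 = (20.3 − 15.9)/2 = 2.2 m; q_5 = 0.36 × 0.28 × 2.2 = 0.2218 m³/s
w_6 = (20.3 − 17.5)/2 = 1.4 m; q_6 = 0.29 × 0.10 × 1.4 = 0.04060 m³/s
Q = Σ qᵢ = 2.794 m³/s

2.79 m³/s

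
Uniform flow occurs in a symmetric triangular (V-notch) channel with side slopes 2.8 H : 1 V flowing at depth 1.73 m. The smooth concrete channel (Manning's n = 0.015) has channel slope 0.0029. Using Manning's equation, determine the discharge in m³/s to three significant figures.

26.2 m³/s

A = z·y² = 2.8×1.73² = 8.380 m²
P = 2y√(1+z²) = 2×1.73×√(1+2.8²) = 10.29 m
R = A/P = 8.380/10.29 = 0.8146 m
Q = (1/n)·A·R^(2/3)·S^(1/2) = (1/0.015) × 8.380 × 0.8146^(2/3) × 0.0029^(1/2) = 26.24 m³/s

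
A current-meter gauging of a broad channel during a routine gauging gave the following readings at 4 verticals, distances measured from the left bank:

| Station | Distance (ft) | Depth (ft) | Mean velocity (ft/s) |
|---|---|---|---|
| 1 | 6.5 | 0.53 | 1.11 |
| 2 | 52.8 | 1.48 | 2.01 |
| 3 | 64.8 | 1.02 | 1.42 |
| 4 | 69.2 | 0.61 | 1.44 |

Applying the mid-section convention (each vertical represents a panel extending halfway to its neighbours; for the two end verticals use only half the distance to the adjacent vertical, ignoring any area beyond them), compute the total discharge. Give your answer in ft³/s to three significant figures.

114 ft³/s

w_1 = (52.8 − 6.5)/2 = 23.15 ft; q_1 = 1.11 × 0.53 × 23.15 = 13.62 ft³/s
w_2 = (64.8 − 6.5)/2 = 29.15 ft; q_2 = 2.01 × 1.48 × 29.15 = 86.72 ft³/s
w_3 = (69.2 − 52.8)/2 = 8.2 ft; q_3 = 1.42 × 1.02 × 8.2 = 11.88 ft³/s
w_4 = (69.2 − 64.8)/2 = 2.2 ft; q_4 = 1.44 × 0.61 × 2.2 = 1.932 ft³/s
Q = Σ qᵢ = 114.1 ft³/s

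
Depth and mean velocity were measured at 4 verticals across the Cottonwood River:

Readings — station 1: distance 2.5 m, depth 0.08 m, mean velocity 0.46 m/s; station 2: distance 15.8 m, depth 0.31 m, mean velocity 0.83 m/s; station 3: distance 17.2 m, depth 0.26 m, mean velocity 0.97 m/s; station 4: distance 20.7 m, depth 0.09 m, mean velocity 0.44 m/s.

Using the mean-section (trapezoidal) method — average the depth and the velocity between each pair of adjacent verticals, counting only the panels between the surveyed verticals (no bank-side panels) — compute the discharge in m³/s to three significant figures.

2.46 m³/s

Panel 1-2: Δb = 13.3 m, d̄ = (0.08+0.31)/2 = 0.195, v̄ = (0.46+0.83)/2 = 0.645 → q = 13.3×0.195×0.645 = 1.673 m³/s
Panel 2-3: Δb = 1.4 m, d̄ = (0.31+0.26)/2 = 0.285, v̄ = (0.83+0.97)/2 = 0.9 → q = 1.4×0.285×0.9 = 0.3591 m³/s
Panel 3-4: Δb = 3.5 m, d̄ = (0.26+0.09)/2 = 0.175, v̄ = (0.97+0.44)/2 = 0.705 → q = 3.5×0.175×0.705 = 0.4318 m³/s
Q = Σ q = 2.464 m³/s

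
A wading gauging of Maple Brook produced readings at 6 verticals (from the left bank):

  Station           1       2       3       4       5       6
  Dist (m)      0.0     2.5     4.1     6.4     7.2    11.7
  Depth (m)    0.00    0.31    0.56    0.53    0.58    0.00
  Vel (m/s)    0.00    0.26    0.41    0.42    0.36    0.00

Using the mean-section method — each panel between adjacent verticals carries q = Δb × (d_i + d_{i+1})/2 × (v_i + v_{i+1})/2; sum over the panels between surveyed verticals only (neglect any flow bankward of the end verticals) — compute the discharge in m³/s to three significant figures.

1.21 m³/s

Panel 1-2: Δb = 2.5 m, d̄ = (0.00+0.31)/2 = 0.155, v̄ = (0.00+0.26)/2 = 0.13 → q = 2.5×0.155×0.13 = 0.05038 m³/s
Panel 2-3: Δb = 1.6 m, d̄ = (0.31+0.56)/2 = 0.435, v̄ = (0.26+0.41)/2 = 0.335 → q = 1.6×0.435×0.335 = 0.2332 m³/s
Panel 3-4: Δb = 2.3 m, d̄ = (0.56+0.53)/2 = 0.545, v̄ = (0.41+0.42)/2 = 0.415 → q = 2.3×0.545×0.415 = 0.5202 m³/s
Panel 4-5: Δb = 0.8 m, d̄ = (0.53+0.58)/2 = 0.555, v̄ = (0.42+0.36)/2 = 0.39 → q = 0.8×0.555×0.39 = 0.1732 m³/s
Panel 5-6: Δb = 4.5 m, d̄ = (0.58+0.00)/2 = 0.29, v̄ = (0.36+0.00)/2 = 0.18 → q = 4.5×0.29×0.18 = 0.2349 m³/s
Q = Σ q = 1.212 m³/s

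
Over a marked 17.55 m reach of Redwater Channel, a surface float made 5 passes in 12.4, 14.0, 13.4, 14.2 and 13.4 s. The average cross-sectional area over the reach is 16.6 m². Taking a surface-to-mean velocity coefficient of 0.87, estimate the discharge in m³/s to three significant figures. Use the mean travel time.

18.8 m³/s

t̄ = (12.4 + 14.0 + 13.4 + 14.2 + 13.4) / 5 = 13.48 s
v_surface = L / t̄ = 17.55 / 13.48 = 1.302 m/s
v_mean = 0.87 × 1.302 = 1.133 m/s
Q = A × v_mean = 16.6 × 1.133 = 18.80 m³/s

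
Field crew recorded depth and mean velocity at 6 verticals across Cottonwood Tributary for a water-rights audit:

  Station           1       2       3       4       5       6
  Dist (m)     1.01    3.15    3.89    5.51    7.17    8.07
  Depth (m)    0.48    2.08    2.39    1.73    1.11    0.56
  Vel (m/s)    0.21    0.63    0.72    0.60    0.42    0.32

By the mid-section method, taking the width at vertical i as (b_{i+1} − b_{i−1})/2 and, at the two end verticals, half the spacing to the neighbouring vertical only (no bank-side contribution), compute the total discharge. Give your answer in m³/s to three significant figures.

w_1 = (3.15 − 1.01)/2 = 1.07 m; q_1 = 0.21 × 0.48 × 1.07 = 0.1079 m³/s
w_2 = (3.89 − 1.01)/2 = 1.44 m; q_2 = 0.63 × 2.08 × 1.44 = 1.887 m³/s
w_3 = (5.51 − 3.15)/2 = 1.18 m; q_3 = 0.72 × 2.39 × 1.18 = 2.031 m³/s
w_4 = (7.17 − 3.89)/2 = 1.64 m; q_4 = 0.60 × 1.73 × 1.64 = 1.702 m³/s
w_5 = (8.07 − 5.51)/2 = 1.28 m; q_5 = 0.42 × 1.11 × 1.28 = 0.5967 m³/s
w_6 = (8.07 − 7.17)/2 = 0.45 m; q_6 = 0.32 × 0.56 × 0.45 = 0.08064 m³/s
Q = Σ qᵢ = 6.405 m³/s

6.41 m³/s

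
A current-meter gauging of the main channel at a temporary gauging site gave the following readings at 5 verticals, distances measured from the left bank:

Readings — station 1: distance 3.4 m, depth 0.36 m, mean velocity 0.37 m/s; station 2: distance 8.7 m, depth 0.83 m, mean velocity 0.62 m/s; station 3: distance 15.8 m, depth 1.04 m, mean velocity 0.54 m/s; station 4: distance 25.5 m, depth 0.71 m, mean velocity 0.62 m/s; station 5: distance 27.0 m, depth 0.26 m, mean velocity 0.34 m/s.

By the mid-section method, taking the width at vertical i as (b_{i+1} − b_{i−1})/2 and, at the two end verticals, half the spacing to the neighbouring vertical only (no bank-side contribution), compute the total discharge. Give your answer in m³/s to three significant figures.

10.8 m³/s

w_1 = (8.7 − 3.4)/2 = 2.65 m; q_1 = 0.37 × 0.36 × 2.65 = 0.3530 m³/s
w_2 = (15.8 − 3.4)/2 = 6.2 m; q_2 = 0.62 × 0.83 × 6.2 = 3.191 m³/s
w_3 = (25.5 − 8.7)/2 = 8.4 m; q_3 = 0.54 × 1.04 × 8.4 = 4.717 m³/s
w_4 = (27.0 − 15.8)/2 = 5.6 m; q_4 = 0.62 × 0.71 × 5.6 = 2.465 m³/s
w_5 = (27.0 − 25.5)/2 = 0.75 m; q_5 = 0.34 × 0.26 × 0.75 = 0.06630 m³/s
Q = Σ qᵢ = 10.79 m³/s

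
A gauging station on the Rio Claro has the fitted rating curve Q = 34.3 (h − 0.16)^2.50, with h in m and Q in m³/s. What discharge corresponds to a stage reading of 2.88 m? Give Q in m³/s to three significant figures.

Q = 34.3 × (2.88 − 0.16)^2.50 = 34.3 × 2.72^2.50 = 418.5 m³/s

419 m³/s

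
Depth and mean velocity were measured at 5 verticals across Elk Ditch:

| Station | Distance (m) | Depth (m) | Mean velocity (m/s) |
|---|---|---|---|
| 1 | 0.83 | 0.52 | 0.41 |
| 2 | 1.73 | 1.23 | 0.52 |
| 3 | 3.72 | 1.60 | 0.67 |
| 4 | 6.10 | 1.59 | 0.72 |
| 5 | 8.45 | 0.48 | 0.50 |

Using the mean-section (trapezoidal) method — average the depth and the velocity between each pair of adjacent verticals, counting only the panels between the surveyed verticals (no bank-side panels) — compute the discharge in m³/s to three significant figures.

6.16 m³/s

Panel 1-2: Δb = 0.9 m, d̄ = (0.52+1.23)/2 = 0.875, v̄ = (0.41+0.52)/2 = 0.465 → q = 0.9×0.875×0.465 = 0.3662 m³/s
Panel 2-3: Δb = 1.99 m, d̄ = (1.23+1.60)/2 = 1.415, v̄ = (0.52+0.67)/2 = 0.595 → q = 1.99×1.415×0.595 = 1.675 m³/s
Panel 3-4: Δb = 2.38 m, d̄ = (1.60+1.59)/2 = 1.595, v̄ = (0.67+0.72)/2 = 0.695 → q = 2.38×1.595×0.695 = 2.638 m³/s
Panel 4-5: Δb = 2.35 m, d̄ = (1.59+0.48)/2 = 1.035, v̄ = (0.72+0.50)/2 = 0.61 → q = 2.35×1.035×0.61 = 1.484 m³/s
Q = Σ q = 6.164 m³/s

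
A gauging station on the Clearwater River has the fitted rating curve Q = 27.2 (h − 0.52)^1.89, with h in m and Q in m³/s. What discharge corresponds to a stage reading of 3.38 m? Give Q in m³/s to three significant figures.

198 m³/s

Q = 27.2 × (3.38 − 0.52)^1.89 = 27.2 × 2.86^1.89 = 198.2 m³/s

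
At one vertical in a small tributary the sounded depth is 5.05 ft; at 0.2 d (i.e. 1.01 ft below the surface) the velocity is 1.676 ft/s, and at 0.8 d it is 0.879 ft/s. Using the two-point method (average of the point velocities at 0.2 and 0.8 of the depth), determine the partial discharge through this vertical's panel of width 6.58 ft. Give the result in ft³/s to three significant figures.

v̄ = (1.676 + 0.879) / 2 = 1.278 ft/s
q = v̄ × d × w = 1.278 × 5.05 × 6.58 = 42.45 ft³/s

42.5 ft³/s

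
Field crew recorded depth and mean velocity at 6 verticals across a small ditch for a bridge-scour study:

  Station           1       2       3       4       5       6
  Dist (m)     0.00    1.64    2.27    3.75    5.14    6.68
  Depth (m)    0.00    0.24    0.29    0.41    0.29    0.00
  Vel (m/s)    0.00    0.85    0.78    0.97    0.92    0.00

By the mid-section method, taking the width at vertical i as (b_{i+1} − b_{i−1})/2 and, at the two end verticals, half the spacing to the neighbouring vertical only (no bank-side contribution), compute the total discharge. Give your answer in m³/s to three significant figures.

w_2 = (2.27 − 0.00)/2 = 1.135 m; q_2 = 0.85 × 0.24 × 1.135 = 0.2315 m³/s
w_3 = (3.75 − 1.64)/2 = 1.055 m; q_3 = 0.78 × 0.29 × 1.055 = 0.2386 m³/s
w_4 = (5.14 − 2.27)/2 = 1.435 m; q_4 = 0.97 × 0.41 × 1.435 = 0.5707 m³/s
w_5 = (6.68 − 3.75)/2 = 1.465 m; q_5 = 0.92 × 0.29 × 1.465 = 0.3909 m³/s
Stations 1, 6 contribute zero (depth or velocity is 0).
Q = Σ qᵢ = 1.432 m³/s

1.43 m³/s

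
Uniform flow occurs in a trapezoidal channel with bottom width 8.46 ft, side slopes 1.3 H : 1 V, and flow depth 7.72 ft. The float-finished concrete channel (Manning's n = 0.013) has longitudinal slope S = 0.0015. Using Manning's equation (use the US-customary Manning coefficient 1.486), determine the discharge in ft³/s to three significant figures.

A = (b + z·y)·y = (8.46 + 1.3×7.72)×7.72 = 142.8 ft²
P = b + 2y√(1+z²) = 8.46 + 2×7.72×√(1+1.3²) = 33.78 ft
R = A/P = 142.8/33.78 = 4.227 ft
Q = (1.486/n)·A·R^(2/3)·S^(1/2) = (1.486/0.013) × 142.8 × 4.227^(2/3) × 0.0015^(1/2) = 1653 ft³/s

1650 ft³/s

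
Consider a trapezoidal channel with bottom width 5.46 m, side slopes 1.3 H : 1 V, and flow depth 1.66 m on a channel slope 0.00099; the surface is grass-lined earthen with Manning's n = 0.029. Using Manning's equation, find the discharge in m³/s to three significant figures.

A = (b + z·y)·y = (5.46 + 1.3×1.66)×1.66 = 12.65 m²
P = b + 2y√(1+z²) = 5.46 + 2×1.66×√(1+1.3²) = 10.91 m
R = A/P = 12.65/10.91 = 1.160 m
Q = (1/n)·A·R^(2/3)·S^(1/2) = (1/0.029) × 12.65 × 1.160^(2/3) × 0.00099^(1/2) = 15.14 m³/s

15.1 m³/s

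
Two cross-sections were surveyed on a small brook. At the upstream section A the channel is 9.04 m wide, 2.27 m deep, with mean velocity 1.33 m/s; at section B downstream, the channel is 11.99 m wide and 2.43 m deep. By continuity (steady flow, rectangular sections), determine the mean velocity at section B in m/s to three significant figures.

Q = A₁V₁ = (9.04×2.27) × 1.33 = 27.29 m³/s
A₂ = 11.99 × 2.43 = 29.14 m²
V₂ = Q/A₂ = 27.29/29.14 = 0.9367 m/s

0.937 m/s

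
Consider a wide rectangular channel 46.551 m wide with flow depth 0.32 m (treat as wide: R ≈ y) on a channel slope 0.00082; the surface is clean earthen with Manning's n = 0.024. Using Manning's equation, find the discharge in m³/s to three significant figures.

8.32 m³/s

A = b·y = 46.551 × 0.32 = 14.90 m²
Wide channel: R ≈ y = 0.32 m
Q = (1/n)·A·R^(2/3)·S^(1/2) = (1/0.024) × 14.90 × 0.3200^(2/3) × 0.00082^(1/2) = 8.315 m³/s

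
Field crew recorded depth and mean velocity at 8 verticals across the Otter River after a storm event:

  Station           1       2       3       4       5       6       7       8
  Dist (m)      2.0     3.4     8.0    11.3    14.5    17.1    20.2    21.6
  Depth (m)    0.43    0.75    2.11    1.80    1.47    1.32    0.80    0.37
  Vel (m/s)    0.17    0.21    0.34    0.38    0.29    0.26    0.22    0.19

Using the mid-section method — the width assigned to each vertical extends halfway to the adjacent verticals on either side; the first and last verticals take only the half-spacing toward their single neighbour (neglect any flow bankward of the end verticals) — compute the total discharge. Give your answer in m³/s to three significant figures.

w_1 = (3.4 − 2.0)/2 = 0.7 m; q_1 = 0.17 × 0.43 × 0.7 = 0.05117 m³/s
w_2 = (8.0 − 2.0)/2 = 3 m; q_2 = 0.21 × 0.75 × 3 = 0.4725 m³/s
w_3 = (11.3 − 3.4)/2 = 3.95 m; q_3 = 0.34 × 2.11 × 3.95 = 2.834 m³/s
w_4 = (14.5 − 8.0)/2 = 3.25 m; q_4 = 0.38 × 1.80 × 3.25 = 2.223 m³/s
w_5 = (17.1 − 11.3)/2 = 2.9 m; q_5 = 0.29 × 1.47 × 2.9 = 1.236 m³/s
w_6 = (20.2 − 14.5)/2 = 2.85 m; q_6 = 0.26 × 1.32 × 2.85 = 0.9781 m³/s
w_7 = (21.6 − 17.1)/2 = 2.25 m; q_7 = 0.22 × 0.80 × 2.25 = 0.3960 m³/s
w_8 = (21.6 − 20.2)/2 = 0.7 m; q_8 = 0.19 × 0.37 × 0.7 = 0.04921 m³/s
Q = Σ qᵢ = 8.240 m³/s

8.24 m³/s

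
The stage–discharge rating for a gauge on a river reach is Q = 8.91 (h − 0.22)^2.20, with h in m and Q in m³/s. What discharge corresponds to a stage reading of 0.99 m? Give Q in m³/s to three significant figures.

5.01 m³/s

Q = 8.91 × (0.99 − 0.22)^2.20 = 8.91 × 0.77^2.20 = 5.014 m³/s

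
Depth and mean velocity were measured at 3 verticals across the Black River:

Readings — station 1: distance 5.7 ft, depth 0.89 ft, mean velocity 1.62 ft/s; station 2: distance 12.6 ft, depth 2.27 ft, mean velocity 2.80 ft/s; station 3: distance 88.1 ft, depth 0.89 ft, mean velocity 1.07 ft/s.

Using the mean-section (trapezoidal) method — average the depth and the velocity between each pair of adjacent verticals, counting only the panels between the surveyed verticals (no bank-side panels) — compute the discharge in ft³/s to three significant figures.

Panel 1-2: Δb = 6.9 ft, d̄ = (0.89+2.27)/2 = 1.58, v̄ = (1.62+2.80)/2 = 2.21 → q = 6.9×1.58×2.21 = 24.09 ft³/s
Panel 2-3: Δb = 75.5 ft, d̄ = (2.27+0.89)/2 = 1.58, v̄ = (2.80+1.07)/2 = 1.935 → q = 75.5×1.58×1.935 = 230.8 ft³/s
Q = Σ q = 254.9 ft³/s

255 ft³/s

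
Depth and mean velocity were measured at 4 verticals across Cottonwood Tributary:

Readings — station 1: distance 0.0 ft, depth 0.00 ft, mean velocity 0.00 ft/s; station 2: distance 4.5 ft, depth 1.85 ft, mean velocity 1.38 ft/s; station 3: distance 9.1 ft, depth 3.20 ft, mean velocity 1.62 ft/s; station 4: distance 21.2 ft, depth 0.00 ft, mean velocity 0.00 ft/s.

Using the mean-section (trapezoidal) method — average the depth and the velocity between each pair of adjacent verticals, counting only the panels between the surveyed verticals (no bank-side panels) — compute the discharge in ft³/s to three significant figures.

36.0 ft³/s

Panel 1-2: Δb = 4.5 ft, d̄ = (0.00+1.85)/2 = 0.925, v̄ = (0.00+1.38)/2 = 0.69 → q = 4.5×0.925×0.69 = 2.872 ft³/s
Panel 2-3: Δb = 4.6 ft, d̄ = (1.85+3.20)/2 = 2.525, v̄ = (1.38+1.62)/2 = 1.5 → q = 4.6×2.525×1.5 = 17.42 ft³/s
Panel 3-4: Δb = 12.1 ft, d̄ = (3.20+0.00)/2 = 1.6, v̄ = (1.62+0.00)/2 = 0.81 → q = 12.1×1.6×0.81 = 15.68 ft³/s
Q = Σ q = 35.98 ft³/s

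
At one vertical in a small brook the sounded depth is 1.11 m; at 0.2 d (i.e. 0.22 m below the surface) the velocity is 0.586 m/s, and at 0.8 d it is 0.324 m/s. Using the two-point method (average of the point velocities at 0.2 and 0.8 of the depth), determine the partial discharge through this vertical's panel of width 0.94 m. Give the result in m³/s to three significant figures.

v̄ = (0.586 + 0.324) / 2 = 0.4550 m/s
q = v̄ × d × w = 0.4550 × 1.11 × 0.94 = 0.4747 m³/s

0.475 m³/s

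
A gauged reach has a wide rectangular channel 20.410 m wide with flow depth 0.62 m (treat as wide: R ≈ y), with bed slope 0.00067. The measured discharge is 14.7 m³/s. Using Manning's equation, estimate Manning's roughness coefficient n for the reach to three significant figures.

0.0162

A = b·y = 20.410 × 0.62 = 12.65 m²
Wide channel: R ≈ y = 0.62 m
n = (1/Q)·A·R^(2/3)·S^(1/2) = (1/14.7) × 12.65 × 0.7271 × 0.02588 = 0.01620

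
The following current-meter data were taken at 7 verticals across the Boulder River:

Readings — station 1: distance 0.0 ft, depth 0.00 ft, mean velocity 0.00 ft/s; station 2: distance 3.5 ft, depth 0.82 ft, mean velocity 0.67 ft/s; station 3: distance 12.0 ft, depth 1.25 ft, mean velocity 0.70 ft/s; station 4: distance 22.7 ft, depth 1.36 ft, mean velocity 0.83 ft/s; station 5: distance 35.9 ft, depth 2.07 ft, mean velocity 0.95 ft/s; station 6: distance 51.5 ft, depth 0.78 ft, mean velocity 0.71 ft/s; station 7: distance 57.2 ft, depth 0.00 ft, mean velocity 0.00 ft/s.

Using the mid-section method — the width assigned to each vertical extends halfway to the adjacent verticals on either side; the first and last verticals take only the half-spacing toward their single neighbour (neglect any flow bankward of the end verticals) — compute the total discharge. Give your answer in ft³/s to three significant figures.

59.4 ft³/s

w_2 = (12.0 − 0.0)/2 = 6 ft; q_2 = 0.67 × 0.82 × 6 = 3.296 ft³/s
w_3 = (22.7 − 3.5)/2 = 9.6 ft; q_3 = 0.70 × 1.25 × 9.6 = 8.400 ft³/s
w_4 = (35.9 − 12.0)/2 = 11.95 ft; q_4 = 0.83 × 1.36 × 11.95 = 13.49 ft³/s
w_5 = (51.5 − 22.7)/2 = 14.4 ft; q_5 = 0.95 × 2.07 × 14.4 = 28.32 ft³/s
w_6 = (57.2 − 35.9)/2 = 10.65 ft; q_6 = 0.71 × 0.78 × 10.65 = 5.898 ft³/s
Stations 1, 7 contribute zero (depth or velocity is 0).
Q = Σ qᵢ = 59.40 ft³/s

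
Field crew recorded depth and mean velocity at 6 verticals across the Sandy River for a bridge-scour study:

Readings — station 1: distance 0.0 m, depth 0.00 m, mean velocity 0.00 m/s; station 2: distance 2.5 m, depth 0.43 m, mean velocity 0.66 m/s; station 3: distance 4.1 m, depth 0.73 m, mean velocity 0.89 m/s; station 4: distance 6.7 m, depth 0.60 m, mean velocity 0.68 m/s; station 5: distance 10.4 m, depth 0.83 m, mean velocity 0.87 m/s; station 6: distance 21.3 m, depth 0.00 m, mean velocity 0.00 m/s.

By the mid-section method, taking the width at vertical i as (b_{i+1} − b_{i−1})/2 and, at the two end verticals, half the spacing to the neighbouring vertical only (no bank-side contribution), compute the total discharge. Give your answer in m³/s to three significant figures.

w_2 = (4.1 − 0.0)/2 = 2.05 m; q_2 = 0.66 × 0.43 × 2.05 = 0.5818 m³/s
w_3 = (6.7 − 2.5)/2 = 2.1 m; q_3 = 0.89 × 0.73 × 2.1 = 1.364 m³/s
w_4 = (10.4 − 4.1)/2 = 3.15 m; q_4 = 0.68 × 0.60 × 3.15 = 1.285 m³/s
w_5 = (21.3 − 6.7)/2 = 7.3 m; q_5 = 0.87 × 0.83 × 7.3 = 5.271 m³/s
Stations 1, 6 contribute zero (depth or velocity is 0).
Q = Σ qᵢ = 8.503 m³/s

8.50 m³/s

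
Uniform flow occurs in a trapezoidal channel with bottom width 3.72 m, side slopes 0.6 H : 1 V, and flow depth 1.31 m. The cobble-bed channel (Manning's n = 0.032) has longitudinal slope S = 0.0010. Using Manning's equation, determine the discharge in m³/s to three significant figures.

A = (b + z·y)·y = (3.72 + 0.6×1.31)×1.31 = 5.903 m²
P = b + 2y√(1+z²) = 3.72 + 2×1.31×√(1+0.6²) = 6.775 m
R = A/P = 5.903/6.775 = 0.8712 m
Q = (1/n)·A·R^(2/3)·S^(1/2) = (1/0.032) × 5.903 × 0.8712^(2/3) × 0.0010^(1/2) = 5.321 m³/s

5.32 m³/s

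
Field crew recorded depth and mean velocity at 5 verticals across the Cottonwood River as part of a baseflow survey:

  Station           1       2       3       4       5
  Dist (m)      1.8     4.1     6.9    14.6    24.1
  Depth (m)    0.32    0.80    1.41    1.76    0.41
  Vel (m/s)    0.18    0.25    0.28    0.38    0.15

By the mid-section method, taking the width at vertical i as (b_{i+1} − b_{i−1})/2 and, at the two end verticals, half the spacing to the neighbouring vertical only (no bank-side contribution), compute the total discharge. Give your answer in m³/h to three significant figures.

w_1 = (4.1 − 1.8)/2 = 1.15 m; q_1 = 0.18 × 0.32 × 1.15 = 0.06624 m³/s
w_2 = (6.9 − 1.8)/2 = 2.55 m; q_2 = 0.25 × 0.80 × 2.55 = 0.5100 m³/s
w_3 = (14.6 − 4.1)/2 = 5.25 m; q_3 = 0.28 × 1.41 × 5.25 = 2.073 m³/s
w_4 = (24.1 − 6.9)/2 = 8.6 m; q_4 = 0.38 × 1.76 × 8.6 = 5.752 m³/s
w_5 = (24.1 − 14.6)/2 = 4.75 m; q_5 = 0.15 × 0.41 × 4.75 = 0.2921 m³/s
Q = Σ qᵢ = 8.693 m³/s
= 8.693 × 3600 = 31290 m³/h

31300 m³/h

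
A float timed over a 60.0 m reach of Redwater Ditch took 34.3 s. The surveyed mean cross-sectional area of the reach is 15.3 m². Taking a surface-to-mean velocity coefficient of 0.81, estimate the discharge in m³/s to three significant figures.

v_surface = L / t̄ = 60.0 / 34.3 = 1.749 m/s
v_mean = 0.81 × 1.749 = 1.417 m/s
Q = A × v_mean = 15.3 × 1.417 = 21.68 m³/s

21.7 m³/s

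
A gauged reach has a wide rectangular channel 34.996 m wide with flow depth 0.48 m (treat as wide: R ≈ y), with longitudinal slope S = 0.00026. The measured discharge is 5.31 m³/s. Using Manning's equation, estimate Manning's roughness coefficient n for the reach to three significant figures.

0.0313

A = b·y = 34.996 × 0.48 = 16.80 m²
Wide channel: R ≈ y = 0.48 m
n = (1/Q)·A·R^(2/3)·S^(1/2) = (1/5.31) × 16.80 × 0.6130 × 0.01612 = 0.03127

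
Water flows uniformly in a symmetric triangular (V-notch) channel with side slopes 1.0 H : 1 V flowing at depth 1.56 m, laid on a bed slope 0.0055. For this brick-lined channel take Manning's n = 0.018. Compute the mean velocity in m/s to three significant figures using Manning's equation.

2.77 m/s

A = z·y² = 1.0×1.56² = 2.434 m²
P = 2y√(1+z²) = 2×1.56×√(1+1.0²) = 4.412 m
R = A/P = 2.434/4.412 = 0.5515 m
Q = (1/n)·A·R^(2/3)·S^(1/2) = (1/0.018) × 2.434 × 0.5515^(2/3) × 0.0055^(1/2) = 6.743 m³/s
V = Q/A = 6.743/2.434 = 2.771 m/s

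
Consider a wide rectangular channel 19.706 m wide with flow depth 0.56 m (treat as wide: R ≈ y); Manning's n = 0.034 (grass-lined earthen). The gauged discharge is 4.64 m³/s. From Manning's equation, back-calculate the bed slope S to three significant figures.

0.000443

A = b·y = 19.706 × 0.56 = 11.04 m²
Wide channel: R ≈ y = 0.56 m
S = (Q·n / (1·A·R^(2/3)))² = (4.64×0.034 / (1×11.04×0.6794))² = 0.0004428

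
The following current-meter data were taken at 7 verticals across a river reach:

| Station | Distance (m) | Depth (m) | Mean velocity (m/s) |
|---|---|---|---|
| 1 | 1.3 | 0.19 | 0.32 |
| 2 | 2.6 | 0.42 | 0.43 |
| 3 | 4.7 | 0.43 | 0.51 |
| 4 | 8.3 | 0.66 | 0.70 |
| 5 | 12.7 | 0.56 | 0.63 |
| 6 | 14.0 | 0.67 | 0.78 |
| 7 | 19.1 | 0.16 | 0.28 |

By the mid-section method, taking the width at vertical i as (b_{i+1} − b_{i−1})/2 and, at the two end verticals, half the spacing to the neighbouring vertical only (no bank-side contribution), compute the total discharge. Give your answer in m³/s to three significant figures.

w_1 = (2.6 − 1.3)/2 = 0.65 m; q_1 = 0.32 × 0.19 × 0.65 = 0.03952 m³/s
w_2 = (4.7 − 1.3)/2 = 1.7 m; q_2 = 0.43 × 0.42 × 1.7 = 0.3070 m³/s
w_3 = (8.3 − 2.6)/2 = 2.85 m; q_3 = 0.51 × 0.43 × 2.85 = 0.6250 m³/s
w_4 = (12.7 − 4.7)/2 = 4 m; q_4 = 0.70 × 0.66 × 4 = 1.848 m³/s
w_5 = (14.0 − 8.3)/2 = 2.85 m; q_5 = 0.63 × 0.56 × 2.85 = 1.005 m³/s
w_6 = (19.1 − 12.7)/2 = 3.2 m; q_6 = 0.78 × 0.67 × 3.2 = 1.672 m³/s
w_7 = (19.1 − 14.0)/2 = 2.55 m; q_7 = 0.28 × 0.16 × 2.55 = 0.1142 m³/s
Q = Σ qᵢ = 5.612 m³/s

5.61 m³/s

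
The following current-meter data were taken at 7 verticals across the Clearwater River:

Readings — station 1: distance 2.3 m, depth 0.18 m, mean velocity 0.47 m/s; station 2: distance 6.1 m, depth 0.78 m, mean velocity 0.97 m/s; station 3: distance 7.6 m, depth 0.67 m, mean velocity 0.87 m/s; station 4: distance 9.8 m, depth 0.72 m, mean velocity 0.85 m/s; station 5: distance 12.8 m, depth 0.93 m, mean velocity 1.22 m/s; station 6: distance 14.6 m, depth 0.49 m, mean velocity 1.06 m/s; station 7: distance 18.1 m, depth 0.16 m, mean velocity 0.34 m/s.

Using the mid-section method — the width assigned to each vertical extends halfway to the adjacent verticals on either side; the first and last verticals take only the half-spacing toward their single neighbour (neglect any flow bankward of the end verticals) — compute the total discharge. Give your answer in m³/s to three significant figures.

w_1 = (6.1 − 2.3)/2 = 1.9 m; q_1 = 0.47 × 0.18 × 1.9 = 0.1607 m³/s
w_2 = (7.6 − 2.3)/2 = 2.65 m; q_2 = 0.97 × 0.78 × 2.65 = 2.005 m³/s
w_3 = (9.8 − 6.1)/2 = 1.85 m; q_3 = 0.87 × 0.67 × 1.85 = 1.078 m³/s
w_4 = (12.8 − 7.6)/2 = 2.6 m; q_4 = 0.85 × 0.72 × 2.6 = 1.591 m³/s
w_5 = (14.6 − 9.8)/2 = 2.4 m; q_5 = 1.22 × 0.93 × 2.4 = 2.723 m³/s
w_6 = (18.1 − 12.8)/2 = 2.65 m; q_6 = 1.06 × 0.49 × 2.65 = 1.376 m³/s
w_7 = (18.1 − 14.6)/2 = 1.75 m; q_7 = 0.34 × 0.16 × 1.75 = 0.09520 m³/s
Q = Σ qᵢ = 9.030 m³/s

9.03 m³/s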